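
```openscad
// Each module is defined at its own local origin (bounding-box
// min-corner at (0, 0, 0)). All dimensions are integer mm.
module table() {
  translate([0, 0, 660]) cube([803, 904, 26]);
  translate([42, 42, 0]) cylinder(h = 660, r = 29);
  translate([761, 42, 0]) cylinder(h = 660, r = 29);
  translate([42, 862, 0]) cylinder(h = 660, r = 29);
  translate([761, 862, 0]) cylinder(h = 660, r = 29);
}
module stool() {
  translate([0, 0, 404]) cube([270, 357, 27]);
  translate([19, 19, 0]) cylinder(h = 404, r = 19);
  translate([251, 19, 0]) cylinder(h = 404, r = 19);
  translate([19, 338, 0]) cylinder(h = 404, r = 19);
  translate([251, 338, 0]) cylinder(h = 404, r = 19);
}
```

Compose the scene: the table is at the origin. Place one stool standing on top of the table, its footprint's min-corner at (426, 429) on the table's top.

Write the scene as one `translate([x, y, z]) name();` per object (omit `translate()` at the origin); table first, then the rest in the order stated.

table();
translate([426, 429, 686]) stool();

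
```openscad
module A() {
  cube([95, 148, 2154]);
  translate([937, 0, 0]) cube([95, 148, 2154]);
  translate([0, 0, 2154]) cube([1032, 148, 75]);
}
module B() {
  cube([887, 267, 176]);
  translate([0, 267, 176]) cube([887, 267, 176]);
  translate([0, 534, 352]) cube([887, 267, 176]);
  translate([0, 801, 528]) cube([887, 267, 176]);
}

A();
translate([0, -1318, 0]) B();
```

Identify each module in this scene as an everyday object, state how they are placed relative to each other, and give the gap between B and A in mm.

A is a door frame. B is a staircase. The staircase is on the floor beside the door frame on its −y side. The gap between the staircase and the door frame is 250 mm.

The staircase's nearest face is 250 mm from the door frame's −y face.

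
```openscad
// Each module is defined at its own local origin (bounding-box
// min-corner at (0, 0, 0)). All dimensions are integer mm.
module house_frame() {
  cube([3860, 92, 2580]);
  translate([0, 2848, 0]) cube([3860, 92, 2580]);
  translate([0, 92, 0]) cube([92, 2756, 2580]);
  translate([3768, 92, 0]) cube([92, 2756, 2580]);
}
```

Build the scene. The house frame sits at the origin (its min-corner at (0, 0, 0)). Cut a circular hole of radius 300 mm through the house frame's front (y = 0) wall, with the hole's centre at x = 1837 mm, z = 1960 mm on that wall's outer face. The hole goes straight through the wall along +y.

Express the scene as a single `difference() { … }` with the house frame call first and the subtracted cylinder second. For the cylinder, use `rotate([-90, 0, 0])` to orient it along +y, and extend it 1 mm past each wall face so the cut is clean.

difference() {
  house_frame();
  translate([1837, -1, 1960]) rotate([-90, 0, 0]) cylinder(h = 94, r = 300);
}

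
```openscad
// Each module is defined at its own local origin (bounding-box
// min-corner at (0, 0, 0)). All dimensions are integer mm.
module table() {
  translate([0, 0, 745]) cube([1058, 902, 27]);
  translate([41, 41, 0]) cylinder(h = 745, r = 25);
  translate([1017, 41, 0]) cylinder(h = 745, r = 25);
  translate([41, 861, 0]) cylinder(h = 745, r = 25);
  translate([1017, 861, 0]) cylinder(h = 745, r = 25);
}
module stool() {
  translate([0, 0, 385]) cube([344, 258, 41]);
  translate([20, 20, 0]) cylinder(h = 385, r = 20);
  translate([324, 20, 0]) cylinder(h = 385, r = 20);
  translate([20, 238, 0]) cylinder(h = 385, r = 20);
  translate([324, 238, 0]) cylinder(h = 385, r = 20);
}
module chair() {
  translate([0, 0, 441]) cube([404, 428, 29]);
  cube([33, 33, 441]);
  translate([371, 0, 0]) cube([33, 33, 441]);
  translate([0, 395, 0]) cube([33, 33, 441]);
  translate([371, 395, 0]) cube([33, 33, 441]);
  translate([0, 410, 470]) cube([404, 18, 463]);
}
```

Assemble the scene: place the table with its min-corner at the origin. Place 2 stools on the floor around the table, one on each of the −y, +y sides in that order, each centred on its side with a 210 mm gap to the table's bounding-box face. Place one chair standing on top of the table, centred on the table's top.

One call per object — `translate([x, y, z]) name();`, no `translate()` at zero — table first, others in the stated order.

table();
translate([357, -468, 0]) stool();
translate([357, 1112, 0]) stool();
translate([327, 237, 772]) chair();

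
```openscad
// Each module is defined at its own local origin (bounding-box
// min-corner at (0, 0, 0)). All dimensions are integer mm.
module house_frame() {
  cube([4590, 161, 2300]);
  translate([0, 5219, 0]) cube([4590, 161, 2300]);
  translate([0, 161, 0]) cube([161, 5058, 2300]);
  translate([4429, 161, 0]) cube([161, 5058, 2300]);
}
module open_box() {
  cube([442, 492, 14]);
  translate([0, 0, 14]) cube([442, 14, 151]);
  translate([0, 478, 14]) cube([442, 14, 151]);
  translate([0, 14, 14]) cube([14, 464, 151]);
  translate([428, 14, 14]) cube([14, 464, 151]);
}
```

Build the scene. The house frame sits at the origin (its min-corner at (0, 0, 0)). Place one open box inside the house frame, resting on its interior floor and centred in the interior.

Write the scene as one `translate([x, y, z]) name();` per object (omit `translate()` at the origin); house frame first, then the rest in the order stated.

house_frame();
translate([2074, 2444, 0]) open_box();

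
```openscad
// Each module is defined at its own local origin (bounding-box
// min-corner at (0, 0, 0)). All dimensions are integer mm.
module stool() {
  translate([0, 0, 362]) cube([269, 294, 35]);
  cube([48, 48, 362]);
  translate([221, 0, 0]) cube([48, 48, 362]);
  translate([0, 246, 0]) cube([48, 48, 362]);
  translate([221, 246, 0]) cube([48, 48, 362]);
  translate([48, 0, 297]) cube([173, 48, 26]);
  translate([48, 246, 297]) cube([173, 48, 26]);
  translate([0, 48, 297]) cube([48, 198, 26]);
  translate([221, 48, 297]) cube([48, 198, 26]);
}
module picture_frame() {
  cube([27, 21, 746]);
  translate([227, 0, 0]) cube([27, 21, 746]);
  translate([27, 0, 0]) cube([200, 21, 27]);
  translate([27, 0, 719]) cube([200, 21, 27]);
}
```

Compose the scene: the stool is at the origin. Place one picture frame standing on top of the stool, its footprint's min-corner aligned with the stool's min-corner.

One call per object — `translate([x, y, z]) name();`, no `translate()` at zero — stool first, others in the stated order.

stool();
translate([0, 0, 397]) picture_frame();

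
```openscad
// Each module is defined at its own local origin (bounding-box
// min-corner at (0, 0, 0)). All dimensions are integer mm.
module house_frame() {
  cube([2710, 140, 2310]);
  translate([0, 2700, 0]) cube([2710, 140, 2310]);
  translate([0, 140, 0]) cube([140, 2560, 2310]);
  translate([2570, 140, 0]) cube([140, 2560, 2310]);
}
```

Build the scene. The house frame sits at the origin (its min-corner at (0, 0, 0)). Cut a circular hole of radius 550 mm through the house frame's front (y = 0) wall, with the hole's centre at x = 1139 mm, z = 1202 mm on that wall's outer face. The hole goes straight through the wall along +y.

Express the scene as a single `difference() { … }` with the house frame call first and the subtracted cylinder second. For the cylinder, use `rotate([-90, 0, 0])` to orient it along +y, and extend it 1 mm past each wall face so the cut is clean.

difference() {
  house_frame();
  translate([1139, -1, 1202]) rotate([-90, 0, 0]) cylinder(h = 142, r = 550);
}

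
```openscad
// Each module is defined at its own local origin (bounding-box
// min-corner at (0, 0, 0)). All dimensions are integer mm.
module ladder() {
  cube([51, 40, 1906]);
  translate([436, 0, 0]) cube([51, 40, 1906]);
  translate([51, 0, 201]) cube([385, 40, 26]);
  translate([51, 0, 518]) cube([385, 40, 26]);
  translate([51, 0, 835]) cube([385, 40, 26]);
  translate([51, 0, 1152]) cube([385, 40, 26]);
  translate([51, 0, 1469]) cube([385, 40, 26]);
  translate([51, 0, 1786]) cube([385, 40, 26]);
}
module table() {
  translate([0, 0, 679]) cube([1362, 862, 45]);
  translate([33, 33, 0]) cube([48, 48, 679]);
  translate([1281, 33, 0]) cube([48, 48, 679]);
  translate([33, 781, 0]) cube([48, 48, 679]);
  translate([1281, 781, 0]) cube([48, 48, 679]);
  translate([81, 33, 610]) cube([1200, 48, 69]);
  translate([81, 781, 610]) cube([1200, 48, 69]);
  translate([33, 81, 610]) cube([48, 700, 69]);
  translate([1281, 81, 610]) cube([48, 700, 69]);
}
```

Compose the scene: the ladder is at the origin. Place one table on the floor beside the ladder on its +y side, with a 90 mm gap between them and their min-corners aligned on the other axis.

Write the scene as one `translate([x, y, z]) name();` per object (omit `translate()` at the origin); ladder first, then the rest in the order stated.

ladder();
translate([0, 130, 0]) table();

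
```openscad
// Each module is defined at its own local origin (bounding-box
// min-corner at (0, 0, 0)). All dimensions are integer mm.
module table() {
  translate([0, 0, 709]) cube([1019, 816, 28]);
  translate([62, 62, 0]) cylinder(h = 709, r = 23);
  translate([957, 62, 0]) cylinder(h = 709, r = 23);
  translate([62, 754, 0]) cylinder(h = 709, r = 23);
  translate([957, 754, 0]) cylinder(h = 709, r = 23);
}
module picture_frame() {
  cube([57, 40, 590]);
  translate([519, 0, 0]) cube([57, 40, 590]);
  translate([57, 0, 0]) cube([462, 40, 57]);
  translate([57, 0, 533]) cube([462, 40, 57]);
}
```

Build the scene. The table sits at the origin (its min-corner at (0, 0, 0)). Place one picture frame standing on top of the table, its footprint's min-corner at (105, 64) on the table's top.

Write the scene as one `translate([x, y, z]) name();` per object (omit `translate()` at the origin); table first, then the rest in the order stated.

table();
translate([105, 64, 737]) picture_frame();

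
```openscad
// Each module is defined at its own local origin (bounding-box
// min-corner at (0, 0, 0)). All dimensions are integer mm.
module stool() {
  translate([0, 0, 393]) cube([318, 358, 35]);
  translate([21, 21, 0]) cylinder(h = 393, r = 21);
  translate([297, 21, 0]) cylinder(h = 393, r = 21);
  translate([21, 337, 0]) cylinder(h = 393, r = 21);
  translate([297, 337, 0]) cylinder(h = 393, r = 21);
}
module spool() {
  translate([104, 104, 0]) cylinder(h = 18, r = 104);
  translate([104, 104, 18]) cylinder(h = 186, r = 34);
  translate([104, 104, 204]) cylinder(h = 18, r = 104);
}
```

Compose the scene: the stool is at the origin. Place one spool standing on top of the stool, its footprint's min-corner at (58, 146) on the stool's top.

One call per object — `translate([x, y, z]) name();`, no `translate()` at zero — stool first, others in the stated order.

stool();
translate([58, 146, 428]) spool();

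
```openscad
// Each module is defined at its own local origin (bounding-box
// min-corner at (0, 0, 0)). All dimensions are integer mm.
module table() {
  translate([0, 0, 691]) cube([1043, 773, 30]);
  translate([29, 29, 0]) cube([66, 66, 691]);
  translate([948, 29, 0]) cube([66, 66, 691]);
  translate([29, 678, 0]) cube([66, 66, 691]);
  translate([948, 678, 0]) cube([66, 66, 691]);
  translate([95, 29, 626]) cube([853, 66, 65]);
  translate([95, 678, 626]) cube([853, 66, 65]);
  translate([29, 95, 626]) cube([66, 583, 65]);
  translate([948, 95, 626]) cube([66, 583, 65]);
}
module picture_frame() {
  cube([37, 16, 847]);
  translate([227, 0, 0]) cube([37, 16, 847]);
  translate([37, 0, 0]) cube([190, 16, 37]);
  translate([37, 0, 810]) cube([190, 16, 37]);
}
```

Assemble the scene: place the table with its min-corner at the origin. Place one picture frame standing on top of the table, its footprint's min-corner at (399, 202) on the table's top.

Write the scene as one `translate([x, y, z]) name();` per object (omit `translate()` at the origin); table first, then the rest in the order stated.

table();
translate([399, 202, 721]) picture_frame();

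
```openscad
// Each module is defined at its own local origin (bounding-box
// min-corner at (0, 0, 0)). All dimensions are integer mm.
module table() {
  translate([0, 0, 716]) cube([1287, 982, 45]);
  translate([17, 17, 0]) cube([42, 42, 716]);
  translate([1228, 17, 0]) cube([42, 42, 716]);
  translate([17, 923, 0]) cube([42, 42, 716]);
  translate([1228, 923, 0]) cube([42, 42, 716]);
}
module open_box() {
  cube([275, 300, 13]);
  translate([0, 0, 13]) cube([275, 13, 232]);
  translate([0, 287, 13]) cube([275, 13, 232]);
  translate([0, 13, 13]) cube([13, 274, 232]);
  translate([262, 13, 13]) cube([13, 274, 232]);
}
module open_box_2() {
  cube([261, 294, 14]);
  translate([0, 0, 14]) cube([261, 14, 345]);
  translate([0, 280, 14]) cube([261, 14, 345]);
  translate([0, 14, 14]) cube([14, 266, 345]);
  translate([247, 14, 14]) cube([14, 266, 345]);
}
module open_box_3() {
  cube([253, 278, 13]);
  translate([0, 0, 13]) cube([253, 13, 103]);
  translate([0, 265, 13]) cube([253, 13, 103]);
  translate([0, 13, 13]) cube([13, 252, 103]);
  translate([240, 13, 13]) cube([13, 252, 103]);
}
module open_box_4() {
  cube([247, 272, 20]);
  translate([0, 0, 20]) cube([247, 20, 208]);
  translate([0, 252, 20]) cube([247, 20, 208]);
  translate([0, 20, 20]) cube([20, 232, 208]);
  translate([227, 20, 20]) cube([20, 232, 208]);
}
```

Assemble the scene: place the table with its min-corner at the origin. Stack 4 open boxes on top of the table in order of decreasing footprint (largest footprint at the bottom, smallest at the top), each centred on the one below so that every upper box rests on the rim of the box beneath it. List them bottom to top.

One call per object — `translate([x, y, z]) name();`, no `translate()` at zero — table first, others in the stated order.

table();
translate([506, 341, 761]) open_box();
translate([513, 344, 1006]) open_box_2();
translate([517, 352, 1365]) open_box_3();
translate([520, 355, 1481]) open_box_4();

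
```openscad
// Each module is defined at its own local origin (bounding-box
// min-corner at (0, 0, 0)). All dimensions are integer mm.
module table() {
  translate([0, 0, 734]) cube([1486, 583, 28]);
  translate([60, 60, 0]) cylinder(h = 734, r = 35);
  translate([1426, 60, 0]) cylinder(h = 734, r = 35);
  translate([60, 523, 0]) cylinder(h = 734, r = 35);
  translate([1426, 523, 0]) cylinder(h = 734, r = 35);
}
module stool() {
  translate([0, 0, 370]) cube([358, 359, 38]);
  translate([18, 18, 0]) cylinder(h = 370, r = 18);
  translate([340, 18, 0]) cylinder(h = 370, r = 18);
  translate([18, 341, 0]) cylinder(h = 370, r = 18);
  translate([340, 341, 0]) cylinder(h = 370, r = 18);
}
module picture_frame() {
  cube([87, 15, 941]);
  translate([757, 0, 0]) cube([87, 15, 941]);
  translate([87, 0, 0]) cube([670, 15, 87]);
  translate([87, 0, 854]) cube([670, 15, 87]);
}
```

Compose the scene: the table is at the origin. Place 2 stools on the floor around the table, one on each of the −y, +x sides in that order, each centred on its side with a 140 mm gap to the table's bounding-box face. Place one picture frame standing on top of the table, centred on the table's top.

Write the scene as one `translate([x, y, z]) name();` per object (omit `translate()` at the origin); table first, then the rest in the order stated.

table();
translate([564, -499, 0]) stool();
translate([1626, 112, 0]) stool();
translate([321, 284, 762]) picture_frame();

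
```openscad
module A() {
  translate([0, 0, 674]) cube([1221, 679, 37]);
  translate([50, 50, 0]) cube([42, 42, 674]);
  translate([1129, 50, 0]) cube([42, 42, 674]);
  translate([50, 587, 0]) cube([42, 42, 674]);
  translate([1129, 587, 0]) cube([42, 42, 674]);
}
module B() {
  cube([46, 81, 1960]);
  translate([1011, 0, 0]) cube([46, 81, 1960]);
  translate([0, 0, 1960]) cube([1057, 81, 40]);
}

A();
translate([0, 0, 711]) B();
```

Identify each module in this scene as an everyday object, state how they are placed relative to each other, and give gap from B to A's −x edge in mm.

The door frame's min-x is at 0; the table's min-x is 0; gap = 0 mm.

A is a table. B is a door frame. The door frame is on top of the table. The gap from the door frame to the table's −x edge is 0 mm.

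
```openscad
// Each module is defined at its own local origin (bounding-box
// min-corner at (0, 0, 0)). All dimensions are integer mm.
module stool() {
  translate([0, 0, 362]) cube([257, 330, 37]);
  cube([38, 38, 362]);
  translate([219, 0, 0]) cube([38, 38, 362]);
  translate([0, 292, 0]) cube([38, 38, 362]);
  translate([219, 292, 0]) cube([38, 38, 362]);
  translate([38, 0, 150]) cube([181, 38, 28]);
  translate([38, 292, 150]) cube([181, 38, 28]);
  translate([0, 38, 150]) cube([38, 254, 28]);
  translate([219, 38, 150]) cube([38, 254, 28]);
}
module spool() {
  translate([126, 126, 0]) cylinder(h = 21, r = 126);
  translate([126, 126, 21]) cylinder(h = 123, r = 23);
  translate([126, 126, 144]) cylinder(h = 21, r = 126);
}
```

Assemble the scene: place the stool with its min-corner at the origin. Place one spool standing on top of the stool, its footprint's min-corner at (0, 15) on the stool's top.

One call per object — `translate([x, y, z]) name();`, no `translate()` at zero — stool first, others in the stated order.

stool();
translate([0, 15, 399]) spool();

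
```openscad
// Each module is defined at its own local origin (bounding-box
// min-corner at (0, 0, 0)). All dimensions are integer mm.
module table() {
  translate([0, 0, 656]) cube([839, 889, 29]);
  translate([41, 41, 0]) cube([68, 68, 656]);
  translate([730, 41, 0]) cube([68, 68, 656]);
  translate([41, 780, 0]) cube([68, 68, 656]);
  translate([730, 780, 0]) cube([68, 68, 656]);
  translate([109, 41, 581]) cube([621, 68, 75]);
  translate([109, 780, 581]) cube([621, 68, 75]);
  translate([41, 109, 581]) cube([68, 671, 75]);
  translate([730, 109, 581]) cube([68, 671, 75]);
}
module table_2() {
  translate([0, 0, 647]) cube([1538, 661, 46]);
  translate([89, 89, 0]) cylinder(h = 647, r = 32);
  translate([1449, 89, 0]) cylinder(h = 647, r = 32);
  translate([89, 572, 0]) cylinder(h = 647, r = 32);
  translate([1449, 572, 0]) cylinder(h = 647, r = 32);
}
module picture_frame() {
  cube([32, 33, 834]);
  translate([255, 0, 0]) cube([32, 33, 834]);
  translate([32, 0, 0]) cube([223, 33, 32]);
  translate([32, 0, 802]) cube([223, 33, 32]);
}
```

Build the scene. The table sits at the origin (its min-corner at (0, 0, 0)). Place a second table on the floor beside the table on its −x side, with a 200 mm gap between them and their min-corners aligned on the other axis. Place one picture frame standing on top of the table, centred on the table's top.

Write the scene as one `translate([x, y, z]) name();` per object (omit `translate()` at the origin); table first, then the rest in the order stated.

table();
translate([-1738, 0, 0]) table_2();
translate([276, 428, 685]) picture_frame();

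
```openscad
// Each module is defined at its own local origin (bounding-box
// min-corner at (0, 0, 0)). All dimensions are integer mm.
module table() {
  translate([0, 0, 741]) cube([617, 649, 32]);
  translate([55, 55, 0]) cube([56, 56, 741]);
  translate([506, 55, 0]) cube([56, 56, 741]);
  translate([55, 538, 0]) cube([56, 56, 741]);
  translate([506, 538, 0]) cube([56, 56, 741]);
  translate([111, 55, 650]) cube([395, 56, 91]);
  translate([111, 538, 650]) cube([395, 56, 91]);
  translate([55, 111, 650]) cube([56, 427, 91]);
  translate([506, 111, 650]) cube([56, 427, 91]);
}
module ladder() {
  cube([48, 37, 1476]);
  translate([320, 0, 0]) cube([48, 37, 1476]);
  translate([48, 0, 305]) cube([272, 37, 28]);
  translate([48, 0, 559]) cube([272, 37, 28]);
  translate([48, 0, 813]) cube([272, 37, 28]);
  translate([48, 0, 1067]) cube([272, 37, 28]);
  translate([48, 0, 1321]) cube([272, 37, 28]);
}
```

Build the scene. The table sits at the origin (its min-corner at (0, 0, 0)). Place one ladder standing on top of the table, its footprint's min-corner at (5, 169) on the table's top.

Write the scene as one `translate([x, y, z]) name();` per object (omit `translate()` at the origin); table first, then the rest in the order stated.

table();
translate([5, 169, 773]) ladder();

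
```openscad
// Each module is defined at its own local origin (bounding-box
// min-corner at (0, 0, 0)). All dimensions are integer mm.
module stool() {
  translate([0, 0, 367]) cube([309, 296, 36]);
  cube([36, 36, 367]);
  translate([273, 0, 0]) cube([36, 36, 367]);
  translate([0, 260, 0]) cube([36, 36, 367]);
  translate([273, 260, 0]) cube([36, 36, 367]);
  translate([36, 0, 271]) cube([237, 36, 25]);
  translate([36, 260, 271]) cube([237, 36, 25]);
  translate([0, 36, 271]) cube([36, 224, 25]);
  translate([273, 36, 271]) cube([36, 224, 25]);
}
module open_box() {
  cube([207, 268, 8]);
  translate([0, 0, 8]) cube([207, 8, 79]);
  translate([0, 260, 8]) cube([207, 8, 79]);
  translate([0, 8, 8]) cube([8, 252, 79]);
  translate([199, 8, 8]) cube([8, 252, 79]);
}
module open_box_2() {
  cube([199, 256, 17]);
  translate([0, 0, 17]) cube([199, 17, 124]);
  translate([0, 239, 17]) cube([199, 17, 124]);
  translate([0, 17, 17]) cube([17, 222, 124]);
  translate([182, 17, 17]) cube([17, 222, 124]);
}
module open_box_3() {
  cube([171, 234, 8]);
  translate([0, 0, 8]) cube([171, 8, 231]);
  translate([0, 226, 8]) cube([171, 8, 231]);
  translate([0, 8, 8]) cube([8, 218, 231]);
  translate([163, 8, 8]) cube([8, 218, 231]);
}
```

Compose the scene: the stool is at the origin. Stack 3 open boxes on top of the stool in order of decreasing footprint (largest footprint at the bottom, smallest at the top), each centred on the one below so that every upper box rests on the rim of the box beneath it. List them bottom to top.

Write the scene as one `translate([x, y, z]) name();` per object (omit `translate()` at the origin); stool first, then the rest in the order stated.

stool();
translate([51, 14, 403]) open_box();
translate([55, 20, 490]) open_box_2();
translate([69, 31, 631]) open_box_3();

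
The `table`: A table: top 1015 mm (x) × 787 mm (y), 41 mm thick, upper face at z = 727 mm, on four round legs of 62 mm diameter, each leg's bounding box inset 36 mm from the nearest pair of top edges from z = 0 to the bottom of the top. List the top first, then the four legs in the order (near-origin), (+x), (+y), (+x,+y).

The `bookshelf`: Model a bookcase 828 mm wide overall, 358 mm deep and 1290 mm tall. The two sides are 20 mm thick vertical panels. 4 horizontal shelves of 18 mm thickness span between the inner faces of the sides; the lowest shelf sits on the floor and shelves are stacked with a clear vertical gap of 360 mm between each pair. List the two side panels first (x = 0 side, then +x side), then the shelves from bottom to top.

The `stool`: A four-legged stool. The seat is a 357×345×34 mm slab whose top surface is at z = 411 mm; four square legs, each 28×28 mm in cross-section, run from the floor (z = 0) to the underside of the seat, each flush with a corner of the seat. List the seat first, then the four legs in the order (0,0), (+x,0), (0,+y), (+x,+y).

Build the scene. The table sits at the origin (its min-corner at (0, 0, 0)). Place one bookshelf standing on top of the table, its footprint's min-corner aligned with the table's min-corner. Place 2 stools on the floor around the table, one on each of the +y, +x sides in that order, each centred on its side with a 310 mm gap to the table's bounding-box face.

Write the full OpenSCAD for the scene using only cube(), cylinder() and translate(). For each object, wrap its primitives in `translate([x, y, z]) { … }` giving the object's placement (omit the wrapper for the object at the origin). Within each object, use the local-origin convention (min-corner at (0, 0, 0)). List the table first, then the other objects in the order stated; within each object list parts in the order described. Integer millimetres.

translate([0, 0, 686]) cube([1015, 787, 41]);
translate([67, 67, 0]) cylinder(h = 686, r = 31);
translate([948, 67, 0]) cylinder(h = 686, r = 31);
translate([67, 720, 0]) cylinder(h = 686, r = 31);
translate([948, 720, 0]) cylinder(h = 686, r = 31);
translate([0, 0, 727]) {
  cube([20, 358, 1290]);
  translate([808, 0, 0]) cube([20, 358, 1290]);
  translate([20, 0, 0]) cube([788, 358, 18]);
  translate([20, 0, 378]) cube([788, 358, 18]);
  translate([20, 0, 756]) cube([788, 358, 18]);
  translate([20, 0, 1134]) cube([788, 358, 18]);
}
translate([329, 1097, 0]) {
  translate([0, 0, 377]) cube([357, 345, 34]);
  cube([28, 28, 377]);
  translate([329, 0, 0]) cube([28, 28, 377]);
  translate([0, 317, 0]) cube([28, 28, 377]);
  translate([329, 317, 0]) cube([28, 28, 377]);
}
translate([1325, 221, 0]) {
  translate([0, 0, 377]) cube([357, 345, 34]);
  cube([28, 28, 377]);
  translate([329, 0, 0]) cube([28, 28, 377]);
  translate([0, 317, 0]) cube([28, 28, 377]);
  translate([329, 317, 0]) cube([28, 28, 377]);
}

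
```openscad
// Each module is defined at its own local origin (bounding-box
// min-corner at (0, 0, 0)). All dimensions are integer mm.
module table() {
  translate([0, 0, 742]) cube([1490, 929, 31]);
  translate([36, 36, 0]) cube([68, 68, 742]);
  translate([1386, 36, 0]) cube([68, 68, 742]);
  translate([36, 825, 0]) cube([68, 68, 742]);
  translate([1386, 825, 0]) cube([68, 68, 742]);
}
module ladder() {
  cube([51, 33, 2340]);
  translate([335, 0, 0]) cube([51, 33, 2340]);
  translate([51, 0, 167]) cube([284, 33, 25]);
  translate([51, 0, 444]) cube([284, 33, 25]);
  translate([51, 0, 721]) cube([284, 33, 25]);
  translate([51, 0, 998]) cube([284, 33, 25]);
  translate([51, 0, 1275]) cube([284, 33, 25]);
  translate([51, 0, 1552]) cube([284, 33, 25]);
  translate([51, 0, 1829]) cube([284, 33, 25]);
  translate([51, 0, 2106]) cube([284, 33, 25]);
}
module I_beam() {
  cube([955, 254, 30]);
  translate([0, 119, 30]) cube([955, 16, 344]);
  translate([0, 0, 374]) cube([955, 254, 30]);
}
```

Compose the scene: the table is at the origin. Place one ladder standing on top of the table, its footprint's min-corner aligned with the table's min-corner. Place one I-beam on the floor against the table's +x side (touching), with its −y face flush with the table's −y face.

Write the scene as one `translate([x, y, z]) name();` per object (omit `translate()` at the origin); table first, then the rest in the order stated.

table();
translate([0, 0, 773]) ladder();
translate([1490, 0, 0]) I_beam();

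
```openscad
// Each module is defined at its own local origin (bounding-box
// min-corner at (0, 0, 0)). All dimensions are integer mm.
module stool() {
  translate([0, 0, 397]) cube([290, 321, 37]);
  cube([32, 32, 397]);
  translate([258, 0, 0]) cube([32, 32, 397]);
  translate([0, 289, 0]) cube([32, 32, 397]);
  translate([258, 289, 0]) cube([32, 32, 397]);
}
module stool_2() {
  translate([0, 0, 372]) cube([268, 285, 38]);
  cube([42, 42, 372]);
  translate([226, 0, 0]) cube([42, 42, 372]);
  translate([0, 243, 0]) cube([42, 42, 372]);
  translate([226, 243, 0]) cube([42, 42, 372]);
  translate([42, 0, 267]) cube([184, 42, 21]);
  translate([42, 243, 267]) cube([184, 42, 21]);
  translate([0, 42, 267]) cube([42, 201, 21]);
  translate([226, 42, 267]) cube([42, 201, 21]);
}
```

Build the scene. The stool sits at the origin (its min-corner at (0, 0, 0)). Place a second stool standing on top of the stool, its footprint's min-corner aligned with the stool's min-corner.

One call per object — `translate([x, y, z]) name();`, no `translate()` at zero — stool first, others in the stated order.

stool();
translate([0, 0, 434]) stool_2();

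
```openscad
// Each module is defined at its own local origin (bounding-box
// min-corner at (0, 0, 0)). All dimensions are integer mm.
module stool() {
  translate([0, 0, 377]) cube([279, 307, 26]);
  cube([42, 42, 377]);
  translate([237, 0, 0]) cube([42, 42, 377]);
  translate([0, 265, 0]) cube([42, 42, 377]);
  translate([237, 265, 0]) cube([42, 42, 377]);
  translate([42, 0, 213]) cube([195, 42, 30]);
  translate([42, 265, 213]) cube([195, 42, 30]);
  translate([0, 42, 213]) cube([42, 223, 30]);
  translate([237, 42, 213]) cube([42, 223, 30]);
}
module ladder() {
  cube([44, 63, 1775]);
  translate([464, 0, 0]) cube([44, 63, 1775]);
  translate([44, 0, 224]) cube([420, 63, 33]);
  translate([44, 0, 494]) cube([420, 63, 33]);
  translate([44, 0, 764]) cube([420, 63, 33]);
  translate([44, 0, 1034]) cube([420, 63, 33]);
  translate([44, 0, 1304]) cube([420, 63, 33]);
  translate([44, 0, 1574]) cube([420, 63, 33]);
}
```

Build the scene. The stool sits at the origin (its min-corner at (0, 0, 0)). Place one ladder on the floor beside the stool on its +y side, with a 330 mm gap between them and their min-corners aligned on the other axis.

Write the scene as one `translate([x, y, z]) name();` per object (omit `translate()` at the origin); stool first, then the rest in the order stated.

stool();
translate([0, 637, 0]) ladder();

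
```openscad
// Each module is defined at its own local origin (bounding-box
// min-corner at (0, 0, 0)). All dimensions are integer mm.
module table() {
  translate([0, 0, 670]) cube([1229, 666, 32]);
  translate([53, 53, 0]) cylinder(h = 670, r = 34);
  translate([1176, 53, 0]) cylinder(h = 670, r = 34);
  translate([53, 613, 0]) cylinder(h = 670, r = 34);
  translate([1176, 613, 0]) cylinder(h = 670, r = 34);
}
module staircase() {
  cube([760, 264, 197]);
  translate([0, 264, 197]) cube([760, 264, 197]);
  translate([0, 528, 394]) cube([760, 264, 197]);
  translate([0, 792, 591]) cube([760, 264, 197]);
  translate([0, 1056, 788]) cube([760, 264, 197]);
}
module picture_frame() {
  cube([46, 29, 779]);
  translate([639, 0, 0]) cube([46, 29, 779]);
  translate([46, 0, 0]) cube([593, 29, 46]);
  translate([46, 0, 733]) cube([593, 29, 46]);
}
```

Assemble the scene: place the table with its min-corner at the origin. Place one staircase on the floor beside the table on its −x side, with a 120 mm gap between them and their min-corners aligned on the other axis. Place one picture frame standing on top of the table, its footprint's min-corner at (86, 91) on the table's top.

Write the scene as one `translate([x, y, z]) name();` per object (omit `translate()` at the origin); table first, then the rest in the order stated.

table();
translate([-880, 0, 0]) staircase();
translate([86, 91, 702]) picture_frame();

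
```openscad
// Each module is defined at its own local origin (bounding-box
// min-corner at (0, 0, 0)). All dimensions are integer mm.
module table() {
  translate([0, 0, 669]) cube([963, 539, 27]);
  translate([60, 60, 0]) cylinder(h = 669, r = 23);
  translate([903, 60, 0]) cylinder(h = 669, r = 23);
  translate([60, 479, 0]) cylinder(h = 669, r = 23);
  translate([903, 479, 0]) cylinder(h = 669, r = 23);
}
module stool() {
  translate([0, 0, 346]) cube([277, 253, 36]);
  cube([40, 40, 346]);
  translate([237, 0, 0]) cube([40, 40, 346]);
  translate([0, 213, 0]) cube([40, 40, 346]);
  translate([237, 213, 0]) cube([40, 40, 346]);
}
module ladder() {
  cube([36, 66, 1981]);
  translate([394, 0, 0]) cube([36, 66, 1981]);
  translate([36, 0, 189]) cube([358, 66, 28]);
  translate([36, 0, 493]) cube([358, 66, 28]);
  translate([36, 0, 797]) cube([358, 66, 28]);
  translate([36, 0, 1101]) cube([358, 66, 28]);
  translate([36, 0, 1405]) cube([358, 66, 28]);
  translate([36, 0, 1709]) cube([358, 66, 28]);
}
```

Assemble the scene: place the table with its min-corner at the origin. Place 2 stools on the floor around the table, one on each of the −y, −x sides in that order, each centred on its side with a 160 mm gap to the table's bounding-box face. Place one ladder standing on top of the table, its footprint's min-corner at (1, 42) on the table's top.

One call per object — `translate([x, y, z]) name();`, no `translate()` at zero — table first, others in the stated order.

table();
translate([343, -413, 0]) stool();
translate([-437, 143, 0]) stool();
translate([1, 42, 696]) ladder();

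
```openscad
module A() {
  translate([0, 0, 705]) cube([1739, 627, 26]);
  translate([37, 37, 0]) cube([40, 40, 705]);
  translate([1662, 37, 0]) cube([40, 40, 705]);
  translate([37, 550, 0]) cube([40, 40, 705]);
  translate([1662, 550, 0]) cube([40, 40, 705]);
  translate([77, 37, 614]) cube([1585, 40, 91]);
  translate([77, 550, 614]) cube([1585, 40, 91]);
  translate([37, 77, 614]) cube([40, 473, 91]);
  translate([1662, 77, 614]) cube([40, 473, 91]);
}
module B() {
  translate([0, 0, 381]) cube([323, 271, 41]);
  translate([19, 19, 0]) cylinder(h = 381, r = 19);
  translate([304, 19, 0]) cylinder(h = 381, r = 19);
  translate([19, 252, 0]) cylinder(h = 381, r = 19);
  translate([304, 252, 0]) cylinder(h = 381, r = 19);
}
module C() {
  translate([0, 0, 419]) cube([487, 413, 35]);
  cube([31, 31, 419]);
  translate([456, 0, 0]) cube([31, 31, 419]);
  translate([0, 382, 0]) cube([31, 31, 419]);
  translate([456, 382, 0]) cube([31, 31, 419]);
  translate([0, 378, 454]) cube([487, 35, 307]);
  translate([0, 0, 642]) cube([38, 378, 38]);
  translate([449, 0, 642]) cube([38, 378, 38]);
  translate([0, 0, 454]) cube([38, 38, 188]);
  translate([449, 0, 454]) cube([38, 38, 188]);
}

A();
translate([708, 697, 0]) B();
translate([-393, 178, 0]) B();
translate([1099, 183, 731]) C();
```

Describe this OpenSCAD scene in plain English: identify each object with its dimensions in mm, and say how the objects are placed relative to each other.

A is a table: top 1739 mm (x) × 627 mm (y), 26 mm thick, upper face at z = 731 mm, on four 40×40 mm square legs, each inset 37 mm from the nearest pair of top edges, running from z = 0 to the bottom of the top. Four apron rails, 40 mm thick and 91 mm tall, run between adjacent legs with their top edges flush with the underside of the top and their outer faces flush with the legs' outer faces.

B is a simple wooden stool: a rectangular seat 323 mm (x) by 271 mm (y), 41 mm thick, top face at z = 422 mm, on four round legs, each 38 mm in diameter. The legs rest on z = 0, each leg's axis is inset half a diameter from the nearest pair of seat edges (so the leg's bounding box is flush with the corner).

C is a chair: 487×413 mm seat, 35 mm thick, top at z = 454 mm, on four 31 mm square corner legs flush with the seat edges. A 35 mm thick backrest slab spans the full seat width, extending 307 mm above the seat top, its back face flush with the seat's +y edge. Two armrests of 38×38 mm section run along each side from the seat's front edge to the front of the backrest, top faces 226 mm above the seat top and outer faces flush with the seat's x-edges; a 38×38 mm post under the front of each armrest stands on the seat at the front corner.

Two stools sit around the table at the +y, −x sides. The chair is on top of the table.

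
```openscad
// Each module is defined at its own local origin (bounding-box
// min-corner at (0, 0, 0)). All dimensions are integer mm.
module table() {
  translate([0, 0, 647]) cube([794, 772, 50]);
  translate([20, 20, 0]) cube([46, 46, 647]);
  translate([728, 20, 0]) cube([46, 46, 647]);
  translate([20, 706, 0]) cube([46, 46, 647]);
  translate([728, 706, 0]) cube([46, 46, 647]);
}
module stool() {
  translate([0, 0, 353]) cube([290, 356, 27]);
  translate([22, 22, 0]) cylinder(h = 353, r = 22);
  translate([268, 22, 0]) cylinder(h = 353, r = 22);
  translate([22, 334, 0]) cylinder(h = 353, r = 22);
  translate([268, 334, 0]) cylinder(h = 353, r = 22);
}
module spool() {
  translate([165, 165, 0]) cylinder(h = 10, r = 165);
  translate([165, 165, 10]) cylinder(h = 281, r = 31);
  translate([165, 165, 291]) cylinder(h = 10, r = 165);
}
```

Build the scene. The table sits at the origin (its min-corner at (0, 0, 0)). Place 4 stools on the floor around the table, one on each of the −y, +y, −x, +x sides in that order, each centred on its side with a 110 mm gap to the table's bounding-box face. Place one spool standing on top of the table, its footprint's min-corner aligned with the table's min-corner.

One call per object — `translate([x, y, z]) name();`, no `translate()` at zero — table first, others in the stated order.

table();
translate([252, -466, 0]) stool();
translate([252, 882, 0]) stool();
translate([-400, 208, 0]) stool();
translate([904, 208, 0]) stool();
translate([0, 0, 697]) spool();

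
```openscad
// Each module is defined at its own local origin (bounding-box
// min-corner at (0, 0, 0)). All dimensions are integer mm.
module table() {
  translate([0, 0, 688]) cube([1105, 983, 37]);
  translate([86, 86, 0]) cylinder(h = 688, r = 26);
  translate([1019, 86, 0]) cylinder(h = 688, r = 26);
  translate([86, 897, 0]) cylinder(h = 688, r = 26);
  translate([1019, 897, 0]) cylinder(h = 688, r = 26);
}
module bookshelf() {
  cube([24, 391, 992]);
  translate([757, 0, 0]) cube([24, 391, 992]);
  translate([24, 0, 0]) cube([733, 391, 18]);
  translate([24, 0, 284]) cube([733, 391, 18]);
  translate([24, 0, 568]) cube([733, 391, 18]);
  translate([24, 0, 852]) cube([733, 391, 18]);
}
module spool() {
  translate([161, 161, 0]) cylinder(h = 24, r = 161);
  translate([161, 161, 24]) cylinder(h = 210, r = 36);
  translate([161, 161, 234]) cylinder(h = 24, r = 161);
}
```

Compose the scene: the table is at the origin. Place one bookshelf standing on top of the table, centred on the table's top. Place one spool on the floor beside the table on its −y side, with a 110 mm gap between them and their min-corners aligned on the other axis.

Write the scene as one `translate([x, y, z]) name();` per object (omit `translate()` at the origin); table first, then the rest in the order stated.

table();
translate([162, 296, 725]) bookshelf();
translate([0, -432, 0]) spool();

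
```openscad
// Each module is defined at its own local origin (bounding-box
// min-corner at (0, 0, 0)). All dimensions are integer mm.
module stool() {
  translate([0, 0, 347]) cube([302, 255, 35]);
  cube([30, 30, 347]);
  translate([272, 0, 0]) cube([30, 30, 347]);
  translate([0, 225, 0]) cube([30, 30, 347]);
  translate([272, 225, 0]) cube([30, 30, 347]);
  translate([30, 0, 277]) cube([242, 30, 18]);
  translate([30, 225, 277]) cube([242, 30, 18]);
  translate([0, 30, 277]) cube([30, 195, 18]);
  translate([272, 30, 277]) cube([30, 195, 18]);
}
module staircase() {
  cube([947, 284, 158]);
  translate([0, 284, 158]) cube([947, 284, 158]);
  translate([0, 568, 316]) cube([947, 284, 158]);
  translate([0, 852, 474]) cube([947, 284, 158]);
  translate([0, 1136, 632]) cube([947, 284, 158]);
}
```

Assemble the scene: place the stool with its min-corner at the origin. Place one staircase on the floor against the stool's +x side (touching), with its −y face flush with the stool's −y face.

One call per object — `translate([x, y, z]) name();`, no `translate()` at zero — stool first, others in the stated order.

stool();
translate([302, 0, 0]) staircase();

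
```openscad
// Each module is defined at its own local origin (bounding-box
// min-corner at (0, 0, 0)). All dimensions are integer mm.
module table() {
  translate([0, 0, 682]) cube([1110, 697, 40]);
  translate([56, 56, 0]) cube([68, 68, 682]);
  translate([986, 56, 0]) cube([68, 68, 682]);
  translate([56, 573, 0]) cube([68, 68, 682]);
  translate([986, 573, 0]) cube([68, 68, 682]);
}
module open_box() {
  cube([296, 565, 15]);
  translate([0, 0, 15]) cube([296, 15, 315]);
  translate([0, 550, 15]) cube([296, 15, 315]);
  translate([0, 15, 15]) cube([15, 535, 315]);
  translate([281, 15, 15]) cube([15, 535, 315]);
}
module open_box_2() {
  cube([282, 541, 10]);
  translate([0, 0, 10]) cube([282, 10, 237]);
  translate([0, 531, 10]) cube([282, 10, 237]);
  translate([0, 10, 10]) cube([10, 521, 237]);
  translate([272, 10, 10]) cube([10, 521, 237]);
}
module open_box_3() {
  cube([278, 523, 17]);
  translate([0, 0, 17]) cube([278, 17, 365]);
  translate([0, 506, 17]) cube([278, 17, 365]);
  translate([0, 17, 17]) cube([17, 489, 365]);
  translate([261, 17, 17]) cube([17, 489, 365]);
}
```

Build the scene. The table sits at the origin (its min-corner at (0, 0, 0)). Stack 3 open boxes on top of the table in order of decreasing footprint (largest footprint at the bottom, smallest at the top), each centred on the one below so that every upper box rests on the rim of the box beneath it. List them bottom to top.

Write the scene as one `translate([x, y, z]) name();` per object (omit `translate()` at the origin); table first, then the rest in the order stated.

table();
translate([407, 66, 722]) open_box();
translate([414, 78, 1052]) open_box_2();
translate([416, 87, 1299]) open_box_3();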